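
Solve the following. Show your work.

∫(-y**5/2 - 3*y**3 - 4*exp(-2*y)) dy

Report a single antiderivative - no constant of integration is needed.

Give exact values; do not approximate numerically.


Step 1. Rewrite: now ∫(-3*y**3) dy + ∫(-y**5/2) dy + ∫(-4*exp(-2*y)) dy.
Step 2. Evaluate the standard form: now ∫(-3*y**3) dy + ∫(-y**5/2) dy + 2*exp(-2*y).
Step 3. Evaluate the standard form: now -3*y**4/4 + ∫(-y**5/2) dy + 2*exp(-2*y).
Step 4. Evaluate the standard form: now -y**6/12 - 3*y**4/4 + 2*exp(-2*y).
Answer: -y**6/12 - 3*y**4/4 + 2*exp(-2*y).


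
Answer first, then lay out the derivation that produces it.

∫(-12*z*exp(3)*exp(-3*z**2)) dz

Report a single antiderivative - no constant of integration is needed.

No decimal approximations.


The answer is 2*exp(3 - 3*z**2).
Step 1. Substitute u = z**2 - 1, turning ∫(-12*z*exp(3)*exp(-3*z**2)) dz into ∫(-6*exp(-3*u)) du: now ∫(-6*exp(-3*u)) du.
Step 2. Evaluate the standard form: now 2*exp(-3*u).
Step 3. Substitute back u = z**2 - 1: now 2*exp(3 - 3*z**2).
Answer: 2*exp(3 - 3*z**2).


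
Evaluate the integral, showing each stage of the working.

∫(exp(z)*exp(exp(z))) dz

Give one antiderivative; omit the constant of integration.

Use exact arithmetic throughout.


Step 1. Substitute u = exp(z), turning ∫(exp(z)*exp(exp(z))) dz into ∫(exp(u)) du: now ∫(exp(u)) du.
Step 2. Evaluate the standard form: now exp(u).
Step 3. Substitute back u = exp(z): now exp(exp(z)).
Answer: exp(exp(z)).


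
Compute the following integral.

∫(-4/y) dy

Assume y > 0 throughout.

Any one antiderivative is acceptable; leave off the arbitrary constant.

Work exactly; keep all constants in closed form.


Answer: -4*log(y).


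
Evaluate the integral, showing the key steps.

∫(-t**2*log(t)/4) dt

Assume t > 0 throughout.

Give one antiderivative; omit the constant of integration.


Step 1. Integrate ∫(-t**2*log(t)/4) dt by parts with u = log(t), dv = (-t**2/4) dt, so v = -t**3/12 [assuming t > 0]: now -t**3*log(t)/12 + ∫(t**2/12) dt.
Step 2. Evaluate the standard form: now -t**3*log(t)/12 + t**3/36.
Answer: -t**3*log(t)/12 + t**3/36.


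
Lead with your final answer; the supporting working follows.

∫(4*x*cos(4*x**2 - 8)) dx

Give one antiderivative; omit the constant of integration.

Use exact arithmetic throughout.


The answer is sin(4*x**2 - 8)/2.
Step 1. Substitute u = x**2 - 2, turning ∫(4*x*cos(4*x**2 - 8)) dx into ∫(2*cos(4*u)) du: now ∫(2*cos(4*u)) du.
Step 2. Evaluate the standard form: now sin(4*u)/2.
Step 3. Substitute back u = x**2 - 2: now sin(4*x**2 - 8)/2.
Answer: sin(4*x**2 - 8)/2.


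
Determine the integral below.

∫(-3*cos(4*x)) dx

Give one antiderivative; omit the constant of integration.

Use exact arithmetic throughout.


Answer: -3*sin(4*x)/4.


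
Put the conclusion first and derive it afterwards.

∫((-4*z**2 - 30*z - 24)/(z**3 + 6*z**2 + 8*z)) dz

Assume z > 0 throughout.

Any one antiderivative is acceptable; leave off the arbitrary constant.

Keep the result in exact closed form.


The answer is -3*log(z) - 5*log(z + 2) + 4*log(z + 4).
Step 1. Decompose ∫((-4*z**2 - 30*z - 24)/(z**3 + 6*z**2 + 8*z)) dz by partial fractions, (-4*z**2 - 30*z - 24)/(z**3 + 6*z**2 + 8*z) = 4/(z + 4) - 5/(z + 2) - 3/z: now ∫(-3/z) dz + ∫(-5/(z + 2)) dz + ∫(4/(z + 4)) dz.
Step 2. Evaluate the standard form [assuming z > -2]: now -5*log(z + 2) + ∫(-3/z) dz + ∫(4/(z + 4)) dz.
Step 3. Evaluate the standard form [assuming z > 0]: now -3*log(z) - 5*log(z + 2) + ∫(4/(z + 4)) dz.
Step 4. Evaluate the standard form [assuming z > -4]: now -3*log(z) - 5*log(z + 2) + 4*log(z + 4).
Answer: -3*log(z) - 5*log(z + 2) + 4*log(z + 4).


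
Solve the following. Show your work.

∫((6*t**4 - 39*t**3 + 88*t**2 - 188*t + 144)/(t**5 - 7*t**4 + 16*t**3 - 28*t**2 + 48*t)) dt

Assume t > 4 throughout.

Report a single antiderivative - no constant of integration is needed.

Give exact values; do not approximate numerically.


Step 1. Decompose ∫((6*t**4 - 39*t**3 + 88*t**2 - 188*t + 144)/(t**5 - 7*t**4 + 16*t**3 - 28*t**2 + 48*t)) dt by partial fractions, (6*t**4 - 39*t**3 + 88*t**2 - 188*t + 144)/(t**5 - 7*t**4 + 16*t**3 - 28*t**2 + 48*t) = -4/(t**2 + 4) + 5/(t - 3) - 2/(t - 4) + 3/t: now ∫(3/t) dt + ∫(-2/(t - 4)) dt + ∫(5/(t - 3)) dt + ∫(-4/(t**2 + 4)) dt.
Step 2. Evaluate the standard form [assuming t > 4]: now -2*log(t - 4) + ∫(3/t) dt + ∫(5/(t - 3)) dt + ∫(-4/(t**2 + 4)) dt.
Step 3. Evaluate the standard form [assuming t > 3]: now -2*log(t - 4) + 5*log(t - 3) + ∫(3/t) dt + ∫(-4/(t**2 + 4)) dt.
Step 4. Evaluate the standard form [assuming t > 0]: now 3*log(t) - 2*log(t - 4) + 5*log(t - 3) + ∫(-4/(t**2 + 4)) dt.
Step 5. Evaluate the standard form: now 3*log(t) - 2*log(t - 4) + 5*log(t - 3) - 2*atan(t/2).
Answer: 3*log(t) - 2*log(t - 4) + 5*log(t - 3) - 2*atan(t/2).


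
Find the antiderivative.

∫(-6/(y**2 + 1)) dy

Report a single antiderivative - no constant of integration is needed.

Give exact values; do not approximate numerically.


Answer: -6*atan(y).


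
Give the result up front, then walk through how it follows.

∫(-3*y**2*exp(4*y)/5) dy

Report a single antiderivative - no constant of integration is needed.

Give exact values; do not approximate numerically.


The answer is -3*y**2*exp(4*y)/20 + 3*y*exp(4*y)/40 - 3*exp(4*y)/160.
Step 1. Integrate ∫(-3*y**2*exp(4*y)/5) dy by parts with u = y**2, dv = (-3*exp(4*y)/5) dy, so v = -3*exp(4*y)/20: now -3*y**2*exp(4*y)/20 + ∫(3*y*exp(4*y)/10) dy.
Step 2. Integrate ∫(3*y*exp(4*y)/10) dy by parts with u = y, dv = (3*exp(4*y)/10) dy, so v = 3*exp(4*y)/40: now -3*y**2*exp(4*y)/20 + 3*y*exp(4*y)/40 + ∫(-3*exp(4*y)/40) dy.
Step 3. Evaluate the standard form: now -3*y**2*exp(4*y)/20 + 3*y*exp(4*y)/40 - 3*exp(4*y)/160.
Answer: -3*y**2*exp(4*y)/20 + 3*y*exp(4*y)/40 - 3*exp(4*y)/160.


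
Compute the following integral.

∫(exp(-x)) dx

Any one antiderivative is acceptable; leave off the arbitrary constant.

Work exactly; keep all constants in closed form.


Answer: -exp(-x).


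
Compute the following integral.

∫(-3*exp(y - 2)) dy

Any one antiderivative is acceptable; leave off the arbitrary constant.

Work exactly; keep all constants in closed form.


Answer: -3*exp(y - 2).


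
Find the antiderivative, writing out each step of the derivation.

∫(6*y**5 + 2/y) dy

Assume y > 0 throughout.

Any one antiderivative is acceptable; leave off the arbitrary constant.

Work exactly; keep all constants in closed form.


Step 1. Rewrite: now ∫(2/y) dy + ∫(6*y**5) dy.
Step 2. Evaluate the standard form: now y**6 + ∫(2/y) dy.
Step 3. Evaluate the standard form [assuming y > 0]: now y**6 + 2*log(y).
Answer: y**6 + 2*log(y).


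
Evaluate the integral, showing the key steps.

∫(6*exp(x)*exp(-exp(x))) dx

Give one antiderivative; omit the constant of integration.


Step 1. Substitute u = exp(x), turning ∫(6*exp(x)*exp(-exp(x))) dx into ∫(6*exp(-u)) du: now ∫(6*exp(-u)) du.
Step 2. Evaluate the standard form: now -6*exp(-u).
Step 3. Substitute back u = exp(x): now -6*exp(-exp(x)).
Answer: -6*exp(-exp(x)).


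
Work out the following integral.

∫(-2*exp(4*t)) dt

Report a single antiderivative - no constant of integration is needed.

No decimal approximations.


Answer: -exp(4*t)/2.


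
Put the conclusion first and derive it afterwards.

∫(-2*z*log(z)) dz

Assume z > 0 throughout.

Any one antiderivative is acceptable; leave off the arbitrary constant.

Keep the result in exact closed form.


The answer is -z**2*log(z) + z**2/2.
Step 1. Integrate ∫(-2*z*log(z)) dz by parts with u = log(z), dv = (-2*z) dz, so v = -z**2 [assuming z > 0]: now -z**2*log(z) + ∫(z) dz.
Step 2. Evaluate the standard form: now -z**2*log(z) + z**2/2.
Answer: -z**2*log(z) + z**2/2.


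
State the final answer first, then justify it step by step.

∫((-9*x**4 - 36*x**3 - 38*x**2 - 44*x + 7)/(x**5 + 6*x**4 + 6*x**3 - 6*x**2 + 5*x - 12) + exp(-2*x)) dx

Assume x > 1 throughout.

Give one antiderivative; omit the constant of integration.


The answer is -3*log(x - 1) - log(x + 3) - 5*log(x + 4) - 2*atan(x) - exp(-2*x)/2.
Step 1. Rewrite: now ∫((-9*x**4 - 36*x**3 - 38*x**2 - 44*x + 7)/(x**5 + 6*x**4 + 6*x**3 - 6*x**2 + 5*x - 12)) dx + ∫(exp(-2*x)) dx.
Step 2. Evaluate the standard form: now ∫((-9*x**4 - 36*x**3 - 38*x**2 - 44*x + 7)/(x**5 + 6*x**4 + 6*x**3 - 6*x**2 + 5*x - 12)) dx - exp(-2*x)/2.
Step 3. Decompose ∫((-9*x**4 - 36*x**3 - 38*x**2 - 44*x + 7)/(x**5 + 6*x**4 + 6*x**3 - 6*x**2 + 5*x - 12)) dx by partial fractions, (-9*x**4 - 36*x**3 - 38*x**2 - 44*x + 7)/(x**5 + 6*x**4 + 6*x**3 - 6*x**2 + 5*x - 12) = -2/(x**2 + 1) - 5/(x + 4) - 1/(x + 3) - 3/(x - 1): now ∫(-3/(x - 1)) dx + ∫(-1/(x + 3)) dx + ∫(-5/(x + 4)) dx + ∫(-2/(x**2 + 1)) dx - exp(-2*x)/2.
Step 4. Evaluate the standard form [assuming x > 1]: now -3*log(x - 1) + ∫(-1/(x + 3)) dx + ∫(-5/(x + 4)) dx + ∫(-2/(x**2 + 1)) dx - exp(-2*x)/2.
Step 5. Evaluate the standard form [assuming x > -3]: now -3*log(x - 1) - log(x + 3) + ∫(-5/(x + 4)) dx + ∫(-2/(x**2 + 1)) dx - exp(-2*x)/2.
Step 6. Evaluate the standard form [assuming x > -4]: now -3*log(x - 1) - log(x + 3) - 5*log(x + 4) + ∫(-2/(x**2 + 1)) dx - exp(-2*x)/2.
Step 7. Evaluate the standard form: now -3*log(x - 1) - log(x + 3) - 5*log(x + 4) - 2*atan(x) - exp(-2*x)/2.
Answer: -3*log(x - 1) - log(x + 3) - 5*log(x + 4) - 2*atan(x) - exp(-2*x)/2.


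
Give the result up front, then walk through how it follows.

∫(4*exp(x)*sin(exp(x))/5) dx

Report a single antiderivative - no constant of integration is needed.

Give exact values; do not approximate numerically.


The answer is -4*cos(exp(x))/5.
Step 1. Substitute u = exp(x), turning ∫(4*exp(x)*sin(exp(x))/5) dx into ∫(4*sin(u)/5) du: now ∫(4*sin(u)/5) du.
Step 2. Evaluate the standard form: now -4*cos(u)/5.
Step 3. Substitute back u = exp(x): now -4*cos(exp(x))/5.
Answer: -4*cos(exp(x))/5.


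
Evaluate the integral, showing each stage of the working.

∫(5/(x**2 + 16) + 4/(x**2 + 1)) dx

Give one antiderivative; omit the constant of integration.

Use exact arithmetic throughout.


Step 1. Rewrite: now ∫(4/(x**2 + 1)) dx + ∫(5/(x**2 + 16)) dx.
Step 2. Evaluate the standard form: now 4*atan(x) + ∫(5/(x**2 + 16)) dx.
Step 3. Evaluate the standard form: now 5*atan(x/4)/4 + 4*atan(x).
Answer: 5*atan(x/4)/4 + 4*atan(x).


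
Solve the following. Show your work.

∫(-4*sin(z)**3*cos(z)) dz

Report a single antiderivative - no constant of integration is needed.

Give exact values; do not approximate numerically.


Step 1. Substitute u = sin(z), turning ∫(-4*sin(z)**3*cos(z)) dz into ∫(-4*u**3) du: now ∫(-4*u**3) du.
Step 2. Evaluate the standard form: now -u**4.
Step 3. Substitute back u = sin(z): now -sin(z)**4.
Answer: -sin(z)**4.


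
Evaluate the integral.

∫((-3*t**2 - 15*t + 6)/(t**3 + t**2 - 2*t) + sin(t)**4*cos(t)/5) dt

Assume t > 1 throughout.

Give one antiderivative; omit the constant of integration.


Answer: -3*log(t) - 4*log(t - 1) + 4*log(t + 2) + sin(t)**5/25.


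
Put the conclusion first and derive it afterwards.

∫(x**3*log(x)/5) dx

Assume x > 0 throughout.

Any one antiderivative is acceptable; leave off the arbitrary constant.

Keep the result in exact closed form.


The answer is x**4*log(x)/20 - x**4/80.
Step 1. Integrate ∫(x**3*log(x)/5) dx by parts with u = log(x), dv = (x**3/5) dx, so v = x**4/20 [assuming x > 0]: now x**4*log(x)/20 + ∫(-x**3/20) dx.
Step 2. Evaluate the standard form: now x**4*log(x)/20 - x**4/80.
Answer: x**4*log(x)/20 - x**4/80.


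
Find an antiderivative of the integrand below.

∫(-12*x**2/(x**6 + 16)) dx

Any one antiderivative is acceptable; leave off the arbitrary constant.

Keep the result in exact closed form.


Answer: -atan(x**3/4).


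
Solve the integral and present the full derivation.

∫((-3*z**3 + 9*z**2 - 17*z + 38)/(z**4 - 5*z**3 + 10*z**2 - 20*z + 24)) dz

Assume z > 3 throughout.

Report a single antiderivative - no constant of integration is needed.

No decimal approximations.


Step 1. Decompose ∫((-3*z**3 + 9*z**2 - 17*z + 38)/(z**4 - 5*z**3 + 10*z**2 - 20*z + 24)) dz by partial fractions, (-3*z**3 + 9*z**2 - 17*z + 38)/(z**4 - 5*z**3 + 10*z**2 - 20*z + 24) = 1/(z**2 + 4) - 2/(z - 2) - 1/(z - 3): now ∫(-1/(z - 3)) dz + ∫(-2/(z - 2)) dz + ∫(1/(z**2 + 4)) dz.
Step 2. Evaluate the standard form [assuming z > 2]: now -2*log(z - 2) + ∫(-1/(z - 3)) dz + ∫(1/(z**2 + 4)) dz.
Step 3. Evaluate the standard form [assuming z > 3]: now -log(z - 3) - 2*log(z - 2) + ∫(1/(z**2 + 4)) dz.
Step 4. Evaluate the standard form: now -log(z - 3) - 2*log(z - 2) + atan(z/2)/2.
Answer: -log(z - 3) - 2*log(z - 2) + atan(z/2)/2.


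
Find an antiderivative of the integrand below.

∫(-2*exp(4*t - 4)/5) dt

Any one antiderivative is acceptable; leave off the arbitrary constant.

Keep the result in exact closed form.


Answer: -exp(4*t - 4)/10.


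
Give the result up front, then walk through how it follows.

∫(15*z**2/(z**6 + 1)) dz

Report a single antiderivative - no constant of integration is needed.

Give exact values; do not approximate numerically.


The answer is 5*atan(z**3).
Step 1. Substitute u = z**3, turning ∫(15*z**2/(z**6 + 1)) dz into ∫(5/(u**2 + 1)) du: now ∫(5/(u**2 + 1)) du.
Step 2. Evaluate the standard form: now 5*atan(u).
Step 3. Substitute back u = z**3: now 5*atan(z**3).
Answer: 5*atan(z**3).


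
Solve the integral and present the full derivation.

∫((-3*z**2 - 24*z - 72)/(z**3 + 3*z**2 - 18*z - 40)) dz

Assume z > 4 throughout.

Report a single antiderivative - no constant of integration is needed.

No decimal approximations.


Step 1. Decompose ∫((-3*z**2 - 24*z - 72)/(z**3 + 3*z**2 - 18*z - 40)) dz by partial fractions, (-3*z**2 - 24*z - 72)/(z**3 + 3*z**2 - 18*z - 40) = -1/(z + 5) + 2/(z + 2) - 4/(z - 4): now ∫(-4/(z - 4)) dz + ∫(2/(z + 2)) dz + ∫(-1/(z + 5)) dz.
Step 2. Evaluate the standard form [assuming z > -2]: now 2*log(z + 2) + ∫(-4/(z - 4)) dz + ∫(-1/(z + 5)) dz.
Step 3. Evaluate the standard form [assuming z > 4]: now -4*log(z - 4) + 2*log(z + 2) + ∫(-1/(z + 5)) dz.
Step 4. Evaluate the standard form [assuming z > -5]: now -4*log(z - 4) + 2*log(z + 2) - log(z + 5).
Answer: -4*log(z - 4) + 2*log(z + 2) - log(z + 5).


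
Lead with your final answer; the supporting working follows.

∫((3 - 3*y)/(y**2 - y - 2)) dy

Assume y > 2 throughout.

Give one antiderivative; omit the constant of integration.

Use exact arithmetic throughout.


The answer is -log(y - 2) - 2*log(y + 1).
Step 1. Decompose ∫((3 - 3*y)/(y**2 - y - 2)) dy by partial fractions, (3 - 3*y)/(y**2 - y - 2) = -2/(y + 1) - 1/(y - 2): now ∫(-1/(y - 2)) dy + ∫(-2/(y + 1)) dy.
Step 2. Evaluate the standard form [assuming y > -1]: now -2*log(y + 1) + ∫(-1/(y - 2)) dy.
Step 3. Evaluate the standard form [assuming y > 2]: now -log(y - 2) - 2*log(y + 1).
Answer: -log(y - 2) - 2*log(y + 1).


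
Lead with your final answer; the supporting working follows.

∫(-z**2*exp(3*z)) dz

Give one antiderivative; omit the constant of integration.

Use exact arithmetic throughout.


The answer is -z**2*exp(3*z)/3 + 2*z*exp(3*z)/9 - 2*exp(3*z)/27.
Step 1. Integrate ∫(-z**2*exp(3*z)) dz by parts with u = z**2, dv = (-exp(3*z)) dz, so v = -exp(3*z)/3: now -z**2*exp(3*z)/3 + ∫(2*z*exp(3*z)/3) dz.
Step 2. Integrate ∫(2*z*exp(3*z)/3) dz by parts with u = z, dv = (2*exp(3*z)/3) dz, so v = 2*exp(3*z)/9: now -z**2*exp(3*z)/3 + 2*z*exp(3*z)/9 + ∫(-2*exp(3*z)/9) dz.
Step 3. Evaluate the standard form: now -z**2*exp(3*z)/3 + 2*z*exp(3*z)/9 - 2*exp(3*z)/27.
Answer: -z**2*exp(3*z)/3 + 2*z*exp(3*z)/9 - 2*exp(3*z)/27.


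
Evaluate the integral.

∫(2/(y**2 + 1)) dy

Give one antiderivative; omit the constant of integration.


Answer: 2*atan(y).


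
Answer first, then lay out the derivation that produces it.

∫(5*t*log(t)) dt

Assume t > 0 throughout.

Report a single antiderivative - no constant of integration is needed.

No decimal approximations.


The answer is 5*t**2*log(t)/2 - 5*t**2/4.
Step 1. Integrate ∫(5*t*log(t)) dt by parts with u = log(t), dv = (5*t) dt, so v = 5*t**2/2 [assuming t > 0]: now 5*t**2*log(t)/2 + ∫(-5*t/2) dt.
Step 2. Evaluate the standard form: now 5*t**2*log(t)/2 - 5*t**2/4.
Answer: 5*t**2*log(t)/2 - 5*t**2/4.


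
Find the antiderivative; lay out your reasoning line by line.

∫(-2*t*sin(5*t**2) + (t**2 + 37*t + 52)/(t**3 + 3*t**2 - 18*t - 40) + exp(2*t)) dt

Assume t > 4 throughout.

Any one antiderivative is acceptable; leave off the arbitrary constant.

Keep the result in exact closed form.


Step 1. Rewrite: now ∫(-2*t*sin(5*t**2)) dt + ∫((t**2 + 37*t + 52)/(t**3 + 3*t**2 - 18*t - 40)) dt + ∫(exp(2*t)) dt.
Step 2. Evaluate the standard form: now exp(2*t)/2 + ∫(-2*t*sin(5*t**2)) dt + ∫((t**2 + 37*t + 52)/(t**3 + 3*t**2 - 18*t - 40)) dt.
Step 3. Decompose ∫((t**2 + 37*t + 52)/(t**3 + 3*t**2 - 18*t - 40)) dt by partial fractions, (t**2 + 37*t + 52)/(t**3 + 3*t**2 - 18*t - 40) = -4/(t + 5) + 1/(t + 2) + 4/(t - 4): now exp(2*t)/2 + ∫(-2*t*sin(5*t**2)) dt + ∫(4/(t - 4)) dt + ∫(1/(t + 2)) dt + ∫(-4/(t + 5)) dt.
Step 4. Evaluate the standard form [assuming t > 4]: now exp(2*t)/2 + 4*log(t - 4) + ∫(-2*t*sin(5*t**2)) dt + ∫(1/(t + 2)) dt + ∫(-4/(t + 5)) dt.
Step 5. Evaluate the standard form [assuming t > -5]: now exp(2*t)/2 + 4*log(t - 4) - 4*log(t + 5) + ∫(-2*t*sin(5*t**2)) dt + ∫(1/(t + 2)) dt.
Step 6. Evaluate the standard form [assuming t > -2]: now exp(2*t)/2 + 4*log(t - 4) + log(t + 2) - 4*log(t + 5) + ∫(-2*t*sin(5*t**2)) dt.
Step 7. Substitute u = t**2, turning ∫(-2*t*sin(5*t**2)) dt into ∫(-sin(5*u)) du: now exp(2*t)/2 + 4*log(t - 4) + log(t + 2) - 4*log(t + 5) + ∫(-sin(5*u)) du.
Step 8. Evaluate the standard form: now exp(2*t)/2 + 4*log(t - 4) + log(t + 2) - 4*log(t + 5) + cos(5*u)/5.
Step 9. Substitute back u = t**2: now exp(2*t)/2 + 4*log(t - 4) + log(t + 2) - 4*log(t + 5) + cos(5*t**2)/5.
Answer: exp(2*t)/2 + 4*log(t - 4) + log(t + 2) - 4*log(t + 5) + cos(5*t**2)/5.


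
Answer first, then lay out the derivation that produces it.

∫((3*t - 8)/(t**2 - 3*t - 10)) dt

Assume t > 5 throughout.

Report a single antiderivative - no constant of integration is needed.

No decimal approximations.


The answer is log(t - 5) + 2*log(t + 2).
Step 1. Decompose ∫((3*t - 8)/(t**2 - 3*t - 10)) dt by partial fractions, (3*t - 8)/(t**2 - 3*t - 10) = 2/(t + 2) + 1/(t - 5): now ∫(1/(t - 5)) dt + ∫(2/(t + 2)) dt.
Step 2. Evaluate the standard form [assuming t > 5]: now log(t - 5) + ∫(2/(t + 2)) dt.
Step 3. Evaluate the standard form [assuming t > -2]: now log(t - 5) + 2*log(t + 2).
Answer: log(t - 5) + 2*log(t + 2).


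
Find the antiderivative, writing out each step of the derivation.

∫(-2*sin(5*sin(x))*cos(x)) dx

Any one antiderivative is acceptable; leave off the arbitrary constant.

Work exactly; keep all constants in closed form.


Step 1. Substitute u = sin(x), turning ∫(-2*sin(5*sin(x))*cos(x)) dx into ∫(-2*sin(5*u)) du: now ∫(-2*sin(5*u)) du.
Step 2. Evaluate the standard form: now 2*cos(5*u)/5.
Step 3. Substitute back u = sin(x): now 2*cos(5*sin(x))/5.
Answer: 2*cos(5*sin(x))/5.


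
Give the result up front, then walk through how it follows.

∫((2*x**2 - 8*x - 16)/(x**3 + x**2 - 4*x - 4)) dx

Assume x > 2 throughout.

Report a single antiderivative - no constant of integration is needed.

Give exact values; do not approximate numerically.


The answer is -2*log(x - 2) + 2*log(x + 1) + 2*log(x + 2).
Step 1. Decompose ∫((2*x**2 - 8*x - 16)/(x**3 + x**2 - 4*x - 4)) dx by partial fractions, (2*x**2 - 8*x - 16)/(x**3 + x**2 - 4*x - 4) = 2/(x + 2) + 2/(x + 1) - 2/(x - 2): now ∫(-2/(x - 2)) dx + ∫(2/(x + 1)) dx + ∫(2/(x + 2)) dx.
Step 2. Evaluate the standard form [assuming x > -2]: now 2*log(x + 2) + ∫(-2/(x - 2)) dx + ∫(2/(x + 1)) dx.
Step 3. Evaluate the standard form [assuming x > -1]: now 2*log(x + 1) + 2*log(x + 2) + ∫(-2/(x - 2)) dx.
Step 4. Evaluate the standard form [assuming x > 2]: now -2*log(x - 2) + 2*log(x + 1) + 2*log(x + 2).
Answer: -2*log(x - 2) + 2*log(x + 1) + 2*log(x + 2).


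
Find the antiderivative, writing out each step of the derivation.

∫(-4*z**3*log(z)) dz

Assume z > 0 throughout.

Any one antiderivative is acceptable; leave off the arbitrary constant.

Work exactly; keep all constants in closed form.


Step 1. Integrate ∫(-4*z**3*log(z)) dz by parts with u = log(z), dv = (-4*z**3) dz, so v = -z**4 [assuming z > 0]: now -z**4*log(z) + ∫(z**3) dz.
Step 2. Evaluate the standard form: now -z**4*log(z) + z**4/4.
Answer: -z**4*log(z) + z**4/4.


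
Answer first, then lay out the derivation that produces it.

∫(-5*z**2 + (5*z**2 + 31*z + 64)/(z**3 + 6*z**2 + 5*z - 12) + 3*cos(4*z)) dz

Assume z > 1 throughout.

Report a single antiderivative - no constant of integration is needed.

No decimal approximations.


The answer is -5*z**3/3 + 5*log(z - 1) - 4*log(z + 3) + 4*log(z + 4) + 3*sin(4*z)/4.
Step 1. Rewrite: now ∫(-5*z**2) dz + ∫((5*z**2 + 31*z + 64)/(z**3 + 6*z**2 + 5*z - 12)) dz + ∫(3*cos(4*z)) dz.
Step 2. Evaluate the standard form: now -5*z**3/3 + ∫((5*z**2 + 31*z + 64)/(z**3 + 6*z**2 + 5*z - 12)) dz + ∫(3*cos(4*z)) dz.
Step 3. Decompose ∫((5*z**2 + 31*z + 64)/(z**3 + 6*z**2 + 5*z - 12)) dz by partial fractions, (5*z**2 + 31*z + 64)/(z**3 + 6*z**2 + 5*z - 12) = 4/(z + 4) - 4/(z + 3) + 5/(z - 1): now -5*z**3/3 + ∫(5/(z - 1)) dz + ∫(-4/(z + 3)) dz + ∫(4/(z + 4)) dz + ∫(3*cos(4*z)) dz.
Step 4. Evaluate the standard form [assuming z > -4]: now -5*z**3/3 + 4*log(z + 4) + ∫(5/(z - 1)) dz + ∫(-4/(z + 3)) dz + ∫(3*cos(4*z)) dz.
Step 5. Evaluate the standard form [assuming z > -3]: now -5*z**3/3 - 4*log(z + 3) + 4*log(z + 4) + ∫(5/(z - 1)) dz + ∫(3*cos(4*z)) dz.
Step 6. Evaluate the standard form [assuming z > 1]: now -5*z**3/3 + 5*log(z - 1) - 4*log(z + 3) + 4*log(z + 4) + ∫(3*cos(4*z)) dz.
Step 7. Evaluate the standard form: now -5*z**3/3 + 5*log(z - 1) - 4*log(z + 3) + 4*log(z + 4) + 3*sin(4*z)/4.
Answer: -5*z**3/3 + 5*log(z - 1) - 4*log(z + 3) + 4*log(z + 4) + 3*sin(4*z)/4.


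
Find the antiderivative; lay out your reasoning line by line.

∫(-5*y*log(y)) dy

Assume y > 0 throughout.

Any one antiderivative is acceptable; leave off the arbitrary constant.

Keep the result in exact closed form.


Step 1. Integrate ∫(-5*y*log(y)) dy by parts with u = log(y), dv = (-5*y) dy, so v = -5*y**2/2 [assuming y > 0]: now -5*y**2*log(y)/2 + ∫(5*y/2) dy.
Step 2. Evaluate the standard form: now -5*y**2*log(y)/2 + 5*y**2/4.
Answer: -5*y**2*log(y)/2 + 5*y**2/4.


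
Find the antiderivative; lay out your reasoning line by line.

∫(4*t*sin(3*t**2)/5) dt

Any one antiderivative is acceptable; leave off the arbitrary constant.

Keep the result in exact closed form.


Step 1. Substitute u = t**2, turning ∫(4*t*sin(3*t**2)/5) dt into ∫(2*sin(3*u)/5) du: now ∫(2*sin(3*u)/5) du.
Step 2. Evaluate the standard form: now -2*cos(3*u)/15.
Step 3. Substitute back u = t**2: now -2*cos(3*t**2)/15.
Answer: -2*cos(3*t**2)/15.


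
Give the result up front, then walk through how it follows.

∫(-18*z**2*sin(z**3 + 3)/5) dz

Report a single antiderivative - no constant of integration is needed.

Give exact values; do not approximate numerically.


The answer is 6*cos(z**3 + 3)/5.
Step 1. Substitute u = z**3 + 3, turning ∫(-18*z**2*sin(z**3 + 3)/5) dz into ∫(-6*sin(u)/5) du: now ∫(-6*sin(u)/5) du.
Step 2. Evaluate the standard form: now 6*cos(u)/5.
Step 3. Substitute back u = z**3 + 3: now 6*cos(z**3 + 3)/5.
Answer: 6*cos(z**3 + 3)/5.


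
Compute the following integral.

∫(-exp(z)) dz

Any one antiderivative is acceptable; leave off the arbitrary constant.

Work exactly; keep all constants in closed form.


Answer: -exp(z).


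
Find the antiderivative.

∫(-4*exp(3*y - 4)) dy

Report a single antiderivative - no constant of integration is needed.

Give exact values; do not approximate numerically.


Answer: -4*exp(3*y - 4)/3.


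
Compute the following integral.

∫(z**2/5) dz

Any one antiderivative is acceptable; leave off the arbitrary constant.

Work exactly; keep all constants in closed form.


Answer: z**3/15.


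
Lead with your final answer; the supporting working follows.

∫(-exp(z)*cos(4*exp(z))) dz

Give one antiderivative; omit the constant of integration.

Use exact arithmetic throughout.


The answer is -sin(4*exp(z))/4.
Step 1. Substitute u = exp(z), turning ∫(-exp(z)*cos(4*exp(z))) dz into ∫(-cos(4*u)) du: now ∫(-cos(4*u)) du.
Step 2. Evaluate the standard form: now -sin(4*u)/4.
Step 3. Substitute back u = exp(z): now -sin(4*exp(z))/4.
Answer: -sin(4*exp(z))/4.


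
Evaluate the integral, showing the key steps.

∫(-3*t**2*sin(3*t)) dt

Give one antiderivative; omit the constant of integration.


Step 1. Integrate ∫(-3*t**2*sin(3*t)) dt by parts with u = t**2, dv = (-3*sin(3*t)) dt, so v = cos(3*t): now t**2*cos(3*t) + ∫(-2*t*cos(3*t)) dt.
Step 2. Integrate ∫(-2*t*cos(3*t)) dt by parts with u = t, dv = (-2*cos(3*t)) dt, so v = -2*sin(3*t)/3: now t**2*cos(3*t) - 2*t*sin(3*t)/3 + ∫(2*sin(3*t)/3) dt.
Step 3. Evaluate the standard form: now t**2*cos(3*t) - 2*t*sin(3*t)/3 - 2*cos(3*t)/9.
Answer: t**2*cos(3*t) - 2*t*sin(3*t)/3 - 2*cos(3*t)/9.


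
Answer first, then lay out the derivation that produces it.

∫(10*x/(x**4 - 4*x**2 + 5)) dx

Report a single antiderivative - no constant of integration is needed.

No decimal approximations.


The answer is 5*atan(x**2 - 2).
Step 1. Substitute u = x**2 - 2, turning ∫(10*x/(x**4 - 4*x**2 + 5)) dx into ∫(5/(u**2 + 1)) du: now ∫(5/(u**2 + 1)) du.
Step 2. Evaluate the standard form: now 5*atan(u).
Step 3. Substitute back u = x**2 - 2: now 5*atan(x**2 - 2).
Answer: 5*atan(x**2 - 2).


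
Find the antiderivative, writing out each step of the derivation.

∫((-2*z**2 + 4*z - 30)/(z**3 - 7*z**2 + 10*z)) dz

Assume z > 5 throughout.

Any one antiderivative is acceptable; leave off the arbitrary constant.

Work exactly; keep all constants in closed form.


Step 1. Decompose ∫((-2*z**2 + 4*z - 30)/(z**3 - 7*z**2 + 10*z)) dz by partial fractions, (-2*z**2 + 4*z - 30)/(z**3 - 7*z**2 + 10*z) = 5/(z - 2) - 4/(z - 5) - 3/z: now ∫(-3/z) dz + ∫(-4/(z - 5)) dz + ∫(5/(z - 2)) dz.
Step 2. Evaluate the standard form [assuming z > 5]: now -4*log(z - 5) + ∫(-3/z) dz + ∫(5/(z - 2)) dz.
Step 3. Evaluate the standard form [assuming z > 0]: now -3*log(z) - 4*log(z - 5) + ∫(5/(z - 2)) dz.
Step 4. Evaluate the standard form [assuming z > 2]: now -3*log(z) - 4*log(z - 5) + 5*log(z - 2).
Answer: -3*log(z) - 4*log(z - 5) + 5*log(z - 2).


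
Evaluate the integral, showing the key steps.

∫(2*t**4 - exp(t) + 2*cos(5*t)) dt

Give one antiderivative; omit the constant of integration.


Step 1. Rewrite: now ∫(2*t**4) dt + ∫(-exp(t)) dt + ∫(2*cos(5*t)) dt.
Step 2. Evaluate the standard form: now -exp(t) + ∫(2*t**4) dt + ∫(2*cos(5*t)) dt.
Step 3. Evaluate the standard form: now 2*t**5/5 - exp(t) + ∫(2*cos(5*t)) dt.
Step 4. Evaluate the standard form: now 2*t**5/5 - exp(t) + 2*sin(5*t)/5.
Answer: 2*t**5/5 - exp(t) + 2*sin(5*t)/5.


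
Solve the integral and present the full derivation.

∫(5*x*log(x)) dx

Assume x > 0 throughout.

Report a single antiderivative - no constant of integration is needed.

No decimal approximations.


Step 1. Integrate ∫(5*x*log(x)) dx by parts with u = log(x), dv = (5*x) dx, so v = 5*x**2/2 [assuming x > 0]: now 5*x**2*log(x)/2 + ∫(-5*x/2) dx.
Step 2. Evaluate the standard form: now 5*x**2*log(x)/2 - 5*x**2/4.
Answer: 5*x**2*log(x)/2 - 5*x**2/4.


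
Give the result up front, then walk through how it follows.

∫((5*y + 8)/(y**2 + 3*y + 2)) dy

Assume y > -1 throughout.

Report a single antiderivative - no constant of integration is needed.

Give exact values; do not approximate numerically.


The answer is 3*log(y + 1) + 2*log(y + 2).
Step 1. Decompose ∫((5*y + 8)/(y**2 + 3*y + 2)) dy by partial fractions, (5*y + 8)/(y**2 + 3*y + 2) = 2/(y + 2) + 3/(y + 1): now ∫(3/(y + 1)) dy + ∫(2/(y + 2)) dy.
Step 2. Evaluate the standard form [assuming y > -1]: now 3*log(y + 1) + ∫(2/(y + 2)) dy.
Step 3. Evaluate the standard form [assuming y > -2]: now 3*log(y + 1) + 2*log(y + 2).
Answer: 3*log(y + 1) + 2*log(y + 2).


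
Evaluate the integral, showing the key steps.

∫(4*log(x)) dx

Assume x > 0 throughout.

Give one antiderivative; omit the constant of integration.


Step 1. Integrate ∫(4*log(x)) dx by parts with u = log(x), dv = (4) dx, so v = 4*x [assuming x > 0]: now 4*x*log(x) + ∫(-4) dx.
Step 2. Evaluate the standard form: now 4*x*log(x) - 4*x.
Answer: 4*x*log(x) - 4*x.


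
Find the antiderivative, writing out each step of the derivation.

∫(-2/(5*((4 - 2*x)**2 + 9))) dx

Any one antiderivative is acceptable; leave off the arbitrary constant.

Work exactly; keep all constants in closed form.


Step 1. Substitute u = 4 - 2*x, turning ∫(-2/(5*((4 - 2*x)**2 + 9))) dx into ∫(1/(5*(u**2 + 9))) du: now ∫(1/(5*(u**2 + 9))) du.
Step 2. Evaluate the standard form: now atan(u/3)/15.
Step 3. Substitute back u = 4 - 2*x: now -atan(2*x/3 - 4/3)/15.
Answer: -atan(2*x/3 - 4/3)/15.


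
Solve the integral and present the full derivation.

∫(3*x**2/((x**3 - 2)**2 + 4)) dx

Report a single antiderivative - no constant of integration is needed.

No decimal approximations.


Step 1. Substitute u = x**3 - 2, turning ∫(3*x**2/((x**3 - 2)**2 + 4)) dx into ∫(1/(u**2 + 4)) du: now ∫(1/(u**2 + 4)) du.
Step 2. Evaluate the standard form: now atan(u/2)/2.
Step 3. Substitute back u = x**3 - 2: now atan(x**3/2 - 1)/2.
Answer: atan(x**3/2 - 1)/2.


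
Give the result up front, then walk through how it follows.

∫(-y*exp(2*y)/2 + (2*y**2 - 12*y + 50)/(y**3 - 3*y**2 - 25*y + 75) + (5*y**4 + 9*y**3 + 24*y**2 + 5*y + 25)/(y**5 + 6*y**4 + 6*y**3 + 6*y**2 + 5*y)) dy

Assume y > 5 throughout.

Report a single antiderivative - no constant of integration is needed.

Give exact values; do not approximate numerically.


The answer is -y*exp(2*y)/4 + exp(2*y)/8 + 5*log(y) + 2*log(y - 5) - 2*log(y - 3) - 5*log(y + 1) + 7*log(y + 5) - atan(y).
Step 1. Rewrite: now ∫(-y*exp(2*y)/2) dy + ∫((2*y**2 - 12*y + 50)/(y**3 - 3*y**2 - 25*y + 75)) dy + ∫((5*y**4 + 9*y**3 + 24*y**2 + 5*y + 25)/(y**5 + 6*y**4 + 6*y**3 + 6*y**2 + 5*y)) dy.
Step 2. Decompose ∫((5*y**4 + 9*y**3 + 24*y**2 + 5*y + 25)/(y**5 + 6*y**4 + 6*y**3 + 6*y**2 + 5*y)) dy by partial fractions, (5*y**4 + 9*y**3 + 24*y**2 + 5*y + 25)/(y**5 + 6*y**4 + 6*y**3 + 6*y**2 + 5*y) = -1/(y**2 + 1) + 5/(y + 5) - 5/(y + 1) + 5/y: now ∫(5/y) dy + ∫(-y*exp(2*y)/2) dy + ∫((2*y**2 - 12*y + 50)/(y**3 - 3*y**2 - 25*y + 75)) dy + ∫(-5/(y + 1)) dy + ∫(5/(y + 5)) dy + ∫(-1/(y**2 + 1)) dy.
Step 3. Evaluate the standard form [assuming y > -5]: now 5*log(y + 5) + ∫(5/y) dy + ∫(-y*exp(2*y)/2) dy + ∫((2*y**2 - 12*y + 50)/(y**3 - 3*y**2 - 25*y + 75)) dy + ∫(-5/(y + 1)) dy + ∫(-1/(y**2 + 1)) dy.
Step 4. Evaluate the standard form [assuming y > 0]: now 5*log(y) + 5*log(y + 5) + ∫(-y*exp(2*y)/2) dy + ∫((2*y**2 - 12*y + 50)/(y**3 - 3*y**2 - 25*y + 75)) dy + ∫(-5/(y + 1)) dy + ∫(-1/(y**2 + 1)) dy.
Step 5. Evaluate the standard form [assuming y > -1]: now 5*log(y) - 5*log(y + 1) + 5*log(y + 5) + ∫(-y*exp(2*y)/2) dy + ∫((2*y**2 - 12*y + 50)/(y**3 - 3*y**2 - 25*y + 75)) dy + ∫(-1/(y**2 + 1)) dy.
Step 6. Evaluate the standard form: now 5*log(y) - 5*log(y + 1) + 5*log(y + 5) - atan(y) + ∫(-y*exp(2*y)/2) dy + ∫((2*y**2 - 12*y + 50)/(y**3 - 3*y**2 - 25*y + 75)) dy.
Step 7. Decompose ∫((2*y**2 - 12*y + 50)/(y**3 - 3*y**2 - 25*y + 75)) dy by partial fractions, (2*y**2 - 12*y + 50)/(y**3 - 3*y**2 - 25*y + 75) = 2/(y + 5) - 2/(y - 3) + 2/(y - 5): now 5*log(y) - 5*log(y + 1) + 5*log(y + 5) - atan(y) + ∫(-y*exp(2*y)/2) dy + ∫(2/(y - 5)) dy + ∫(-2/(y - 3)) dy + ∫(2/(y + 5)) dy.
Step 8. Evaluate the standard form [assuming y > 3]: now 5*log(y) - 2*log(y - 3) - 5*log(y + 1) + 5*log(y + 5) - atan(y) + ∫(-y*exp(2*y)/2) dy + ∫(2/(y - 5)) dy + ∫(2/(y + 5)) dy.
Step 9. Evaluate the standard form [assuming y > -5]: now 5*log(y) - 2*log(y - 3) - 5*log(y + 1) + 7*log(y + 5) - atan(y) + ∫(-y*exp(2*y)/2) dy + ∫(2/(y - 5)) dy.
Step 10. Evaluate the standard form [assuming y > 5]: now 5*log(y) + 2*log(y - 5) - 2*log(y - 3) - 5*log(y + 1) + 7*log(y + 5) - atan(y) + ∫(-y*exp(2*y)/2) dy.
Step 11. Integrate ∫(-y*exp(2*y)/2) dy by parts with u = y, dv = (-exp(2*y)/2) dy, so v = -exp(2*y)/4: now -y*exp(2*y)/4 + 5*log(y) + 2*log(y - 5) - 2*log(y - 3) - 5*log(y + 1) + 7*log(y + 5) - atan(y) + ∫(exp(2*y)/4) dy.
Step 12. Evaluate the standard form: now -y*exp(2*y)/4 + exp(2*y)/8 + 5*log(y) + 2*log(y - 5) - 2*log(y - 3) - 5*log(y + 1) + 7*log(y + 5) - atan(y).
Answer: -y*exp(2*y)/4 + exp(2*y)/8 + 5*log(y) + 2*log(y - 5) - 2*log(y - 3) - 5*log(y + 1) + 7*log(y + 5) - atan(y).


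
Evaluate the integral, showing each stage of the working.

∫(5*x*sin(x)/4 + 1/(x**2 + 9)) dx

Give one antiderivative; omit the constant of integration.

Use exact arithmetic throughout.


Step 1. Rewrite: now ∫(5*x*sin(x)/4) dx + ∫(1/(x**2 + 9)) dx.
Step 2. Integrate ∫(5*x*sin(x)/4) dx by parts with u = x, dv = (5*sin(x)/4) dx, so v = -5*cos(x)/4: now -5*x*cos(x)/4 + ∫(1/(x**2 + 9)) dx + ∫(5*cos(x)/4) dx.
Step 3. Evaluate the standard form: now -5*x*cos(x)/4 + 5*sin(x)/4 + ∫(1/(x**2 + 9)) dx.
Step 4. Evaluate the standard form: now -5*x*cos(x)/4 + 5*sin(x)/4 + atan(x/3)/3.
Answer: -5*x*cos(x)/4 + 5*sin(x)/4 + atan(x/3)/3.


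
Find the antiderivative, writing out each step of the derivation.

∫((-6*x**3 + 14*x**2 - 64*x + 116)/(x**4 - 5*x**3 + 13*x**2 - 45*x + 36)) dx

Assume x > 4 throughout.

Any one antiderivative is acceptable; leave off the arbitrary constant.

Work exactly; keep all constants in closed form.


Step 1. Decompose ∫((-6*x**3 + 14*x**2 - 64*x + 116)/(x**4 - 5*x**3 + 13*x**2 - 45*x + 36)) dx by partial fractions, (-6*x**3 + 14*x**2 - 64*x + 116)/(x**4 - 5*x**3 + 13*x**2 - 45*x + 36) = 2/(x**2 + 9) - 2/(x - 1) - 4/(x - 4): now ∫(-4/(x - 4)) dx + ∫(-2/(x - 1)) dx + ∫(2/(x**2 + 9)) dx.
Step 2. Evaluate the standard form [assuming x > 4]: now -4*log(x - 4) + ∫(-2/(x - 1)) dx + ∫(2/(x**2 + 9)) dx.
Step 3. Evaluate the standard form [assuming x > 1]: now -4*log(x - 4) - 2*log(x - 1) + ∫(2/(x**2 + 9)) dx.
Step 4. Evaluate the standard form: now -4*log(x - 4) - 2*log(x - 1) + 2*atan(x/3)/3.
Answer: -4*log(x - 4) - 2*log(x - 1) + 2*atan(x/3)/3.


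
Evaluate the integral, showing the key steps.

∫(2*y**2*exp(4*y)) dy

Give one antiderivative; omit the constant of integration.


Step 1. Integrate ∫(2*y**2*exp(4*y)) dy by parts with u = y**2, dv = (2*exp(4*y)) dy, so v = exp(4*y)/2: now y**2*exp(4*y)/2 + ∫(-y*exp(4*y)) dy.
Step 2. Integrate ∫(-y*exp(4*y)) dy by parts with u = y, dv = (-exp(4*y)) dy, so v = -exp(4*y)/4: now y**2*exp(4*y)/2 - y*exp(4*y)/4 + ∫(exp(4*y)/4) dy.
Step 3. Evaluate the standard form: now y**2*exp(4*y)/2 - y*exp(4*y)/4 + exp(4*y)/16.
Answer: y**2*exp(4*y)/2 - y*exp(4*y)/4 + exp(4*y)/16.


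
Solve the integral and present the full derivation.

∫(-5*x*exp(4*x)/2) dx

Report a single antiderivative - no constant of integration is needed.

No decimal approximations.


Step 1. Integrate ∫(-5*x*exp(4*x)/2) dx by parts with u = x, dv = (-5*exp(4*x)/2) dx, so v = -5*exp(4*x)/8: now -5*x*exp(4*x)/8 + ∫(5*exp(4*x)/8) dx.
Step 2. Evaluate the standard form: now -5*x*exp(4*x)/8 + 5*exp(4*x)/32.
Answer: -5*x*exp(4*x)/8 + 5*exp(4*x)/32.


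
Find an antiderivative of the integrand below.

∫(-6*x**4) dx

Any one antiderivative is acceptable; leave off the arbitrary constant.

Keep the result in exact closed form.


Answer: -6*x**5/5.


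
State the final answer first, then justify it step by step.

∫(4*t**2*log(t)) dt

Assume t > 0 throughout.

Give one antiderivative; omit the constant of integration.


The answer is 4*t**3*log(t)/3 - 4*t**3/9.
Step 1. Integrate ∫(4*t**2*log(t)) dt by parts with u = log(t), dv = (4*t**2) dt, so v = 4*t**3/3 [assuming t > 0]: now 4*t**3*log(t)/3 + ∫(-4*t**2/3) dt.
Step 2. Evaluate the standard form: now 4*t**3*log(t)/3 - 4*t**3/9.
Answer: 4*t**3*log(t)/3 - 4*t**3/9.


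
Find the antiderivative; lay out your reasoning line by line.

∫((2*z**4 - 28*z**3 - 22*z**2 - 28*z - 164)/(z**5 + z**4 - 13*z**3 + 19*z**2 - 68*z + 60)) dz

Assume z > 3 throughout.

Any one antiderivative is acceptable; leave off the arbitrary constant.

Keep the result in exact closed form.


Step 1. Decompose ∫((2*z**4 - 28*z**3 - 22*z**2 - 28*z - 164)/(z**5 + z**4 - 13*z**3 + 19*z**2 - 68*z + 60)) dz by partial fractions, (2*z**4 - 28*z**3 - 22*z**2 - 28*z - 164)/(z**5 + z**4 - 13*z**3 + 19*z**2 - 68*z + 60) = -4/(z**2 + 4) + 3/(z + 5) + 4/(z - 1) - 5/(z - 3): now ∫(-5/(z - 3)) dz + ∫(4/(z - 1)) dz + ∫(3/(z + 5)) dz + ∫(-4/(z**2 + 4)) dz.
Step 2. Evaluate the standard form [assuming z > 3]: now -5*log(z - 3) + ∫(4/(z - 1)) dz + ∫(3/(z + 5)) dz + ∫(-4/(z**2 + 4)) dz.
Step 3. Evaluate the standard form [assuming z > -5]: now -5*log(z - 3) + 3*log(z + 5) + ∫(4/(z - 1)) dz + ∫(-4/(z**2 + 4)) dz.
Step 4. Evaluate the standard form [assuming z > 1]: now -5*log(z - 3) + 4*log(z - 1) + 3*log(z + 5) + ∫(-4/(z**2 + 4)) dz.
Step 5. Evaluate the standard form: now -5*log(z - 3) + 4*log(z - 1) + 3*log(z + 5) - 2*atan(z/2).
Answer: -5*log(z - 3) + 4*log(z - 1) + 3*log(z + 5) - 2*atan(z/2).


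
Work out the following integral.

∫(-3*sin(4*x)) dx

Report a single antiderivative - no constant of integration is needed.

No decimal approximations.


Answer: 3*cos(4*x)/4.


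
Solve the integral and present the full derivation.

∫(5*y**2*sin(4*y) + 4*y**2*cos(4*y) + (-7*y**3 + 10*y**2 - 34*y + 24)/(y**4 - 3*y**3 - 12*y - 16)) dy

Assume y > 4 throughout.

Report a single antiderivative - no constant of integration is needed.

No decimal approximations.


Step 1. Rewrite: now ∫(5*y**2*sin(4*y)) dy + ∫(4*y**2*cos(4*y)) dy + ∫((-7*y**3 + 10*y**2 - 34*y + 24)/(y**4 - 3*y**3 - 12*y - 16)) dy.
Step 2. Decompose ∫((-7*y**3 + 10*y**2 - 34*y + 24)/(y**4 - 3*y**3 - 12*y - 16)) dy by partial fractions, (-7*y**3 + 10*y**2 - 34*y + 24)/(y**4 - 3*y**3 - 12*y - 16) = 2/(y**2 + 4) - 3/(y + 1) - 4/(y - 4): now ∫(5*y**2*sin(4*y)) dy + ∫(4*y**2*cos(4*y)) dy + ∫(-4/(y - 4)) dy + ∫(-3/(y + 1)) dy + ∫(2/(y**2 + 4)) dy.
Step 3. Evaluate the standard form [assuming y > 4]: now -4*log(y - 4) + ∫(5*y**2*sin(4*y)) dy + ∫(4*y**2*cos(4*y)) dy + ∫(-3/(y + 1)) dy + ∫(2/(y**2 + 4)) dy.
Step 4. Evaluate the standard form [assuming y > -1]: now -4*log(y - 4) - 3*log(y + 1) + ∫(5*y**2*sin(4*y)) dy + ∫(4*y**2*cos(4*y)) dy + ∫(2/(y**2 + 4)) dy.
Step 5. Evaluate the standard form: now -4*log(y - 4) - 3*log(y + 1) + atan(y/2) + ∫(5*y**2*sin(4*y)) dy + ∫(4*y**2*cos(4*y)) dy.
Step 6. Integrate ∫(4*y**2*cos(4*y)) dy by parts with u = y**2, dv = (4*cos(4*y)) dy, so v = sin(4*y): now y**2*sin(4*y) - 4*log(y - 4) - 3*log(y + 1) + atan(y/2) + ∫(-2*y*sin(4*y)) dy + ∫(5*y**2*sin(4*y)) dy.
Step 7. Integrate ∫(-2*y*sin(4*y)) dy by parts with u = y, dv = (-2*sin(4*y)) dy, so v = cos(4*y)/2: now y**2*sin(4*y) + y*cos(4*y)/2 - 4*log(y - 4) - 3*log(y + 1) + atan(y/2) + ∫(5*y**2*sin(4*y)) dy + ∫(-cos(4*y)/2) dy.
Step 8. Evaluate the standard form: now y**2*sin(4*y) + y*cos(4*y)/2 - 4*log(y - 4) - 3*log(y + 1) - sin(4*y)/8 + atan(y/2) + ∫(5*y**2*sin(4*y)) dy.
Step 9. Integrate ∫(5*y**2*sin(4*y)) dy by parts with u = y**2, dv = (5*sin(4*y)) dy, so v = -5*cos(4*y)/4: now y**2*sin(4*y) - 5*y**2*cos(4*y)/4 + y*cos(4*y)/2 - 4*log(y - 4) - 3*log(y + 1) - sin(4*y)/8 + atan(y/2) + ∫(5*y*cos(4*y)/2) dy.
Step 10. Integrate ∫(5*y*cos(4*y)/2) dy by parts with u = y, dv = (5*cos(4*y)/2) dy, so v = 5*sin(4*y)/8: now y**2*sin(4*y) - 5*y**2*cos(4*y)/4 + 5*y*sin(4*y)/8 + y*cos(4*y)/2 - 4*log(y - 4) - 3*log(y + 1) - sin(4*y)/8 + atan(y/2) + ∫(-5*sin(4*y)/8) dy.
Step 11. Evaluate the standard form: now y**2*sin(4*y) - 5*y**2*cos(4*y)/4 + 5*y*sin(4*y)/8 + y*cos(4*y)/2 - 4*log(y - 4) - 3*log(y + 1) - sin(4*y)/8 + 5*cos(4*y)/32 + atan(y/2).
Answer: y**2*sin(4*y) - 5*y**2*cos(4*y)/4 + 5*y*sin(4*y)/8 + y*cos(4*y)/2 - 4*log(y - 4) - 3*log(y + 1) - sin(4*y)/8 + 5*cos(4*y)/32 + atan(y/2).
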